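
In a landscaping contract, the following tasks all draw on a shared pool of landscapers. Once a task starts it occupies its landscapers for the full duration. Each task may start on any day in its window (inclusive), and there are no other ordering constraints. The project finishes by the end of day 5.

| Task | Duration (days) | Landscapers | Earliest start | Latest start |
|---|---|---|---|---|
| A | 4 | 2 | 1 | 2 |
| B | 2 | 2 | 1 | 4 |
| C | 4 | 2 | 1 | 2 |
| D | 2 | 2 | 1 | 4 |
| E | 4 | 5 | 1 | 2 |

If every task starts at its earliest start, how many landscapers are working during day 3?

At early start, day 3 has: A, C, E.
Demand: 2 + 2 + 5 = 9.

9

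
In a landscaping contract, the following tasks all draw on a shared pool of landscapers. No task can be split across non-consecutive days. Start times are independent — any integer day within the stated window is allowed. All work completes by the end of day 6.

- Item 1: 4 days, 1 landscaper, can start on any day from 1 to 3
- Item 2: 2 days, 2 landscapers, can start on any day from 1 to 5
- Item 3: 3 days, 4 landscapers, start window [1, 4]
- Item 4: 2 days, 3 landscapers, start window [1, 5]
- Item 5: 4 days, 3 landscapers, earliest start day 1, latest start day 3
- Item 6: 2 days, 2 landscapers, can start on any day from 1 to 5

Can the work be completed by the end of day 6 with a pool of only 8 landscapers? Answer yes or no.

Schedule Item 1@1, Item 2@1, Item 3@1, Item 4@4, Item 5@3, Item 6@5: d1:7  d2:7  d3:8  d4:7  d5:8  d6:5 — peak 8 ≤ 8.

yes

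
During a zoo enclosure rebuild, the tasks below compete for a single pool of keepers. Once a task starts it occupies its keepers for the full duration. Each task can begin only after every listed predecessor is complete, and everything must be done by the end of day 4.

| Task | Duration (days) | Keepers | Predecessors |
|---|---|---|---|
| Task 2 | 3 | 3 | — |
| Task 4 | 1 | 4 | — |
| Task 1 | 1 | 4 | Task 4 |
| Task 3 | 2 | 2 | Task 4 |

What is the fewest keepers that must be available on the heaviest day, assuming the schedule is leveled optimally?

7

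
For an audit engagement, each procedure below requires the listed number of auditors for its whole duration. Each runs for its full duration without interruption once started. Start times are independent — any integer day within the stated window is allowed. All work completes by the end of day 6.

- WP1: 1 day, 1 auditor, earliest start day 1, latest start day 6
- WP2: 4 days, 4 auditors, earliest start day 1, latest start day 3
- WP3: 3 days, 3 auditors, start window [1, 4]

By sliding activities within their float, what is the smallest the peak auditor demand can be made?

Early-start (WP1@1, WP2@1, WP3@1) gives peak 8: d1:8  d2:7  d3:7  d4:4  d5:0  d6:0.
Shift WP3→2.
Schedule WP1@1, WP2@1, WP3@2: d1:5  d2:7  d3:7  d4:7  d5:0  d6:0 — peak 7.

7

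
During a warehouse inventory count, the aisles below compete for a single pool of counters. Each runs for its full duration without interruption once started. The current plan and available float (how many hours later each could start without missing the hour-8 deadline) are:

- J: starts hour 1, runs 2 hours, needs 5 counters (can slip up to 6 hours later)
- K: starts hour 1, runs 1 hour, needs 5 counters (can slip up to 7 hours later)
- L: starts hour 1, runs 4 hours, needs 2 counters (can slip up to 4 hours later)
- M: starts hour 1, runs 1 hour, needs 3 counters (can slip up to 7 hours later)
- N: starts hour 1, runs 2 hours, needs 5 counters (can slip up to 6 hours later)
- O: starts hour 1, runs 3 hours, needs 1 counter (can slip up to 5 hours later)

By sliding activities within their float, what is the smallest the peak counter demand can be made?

7

Early-start (J@1, K@1, L@1, M@1, N@1, O@1) gives peak 21: h1:21  h2:13  h3:3  h4:2  h5:0  h6:0  h7:0  h8:0.
Shift K→3, M→4, N→5, O→4.
Schedule J@1, K@3, L@1, M@4, N@5, O@4: h1:7  h2:7  h3:7  h4:6  h5:6  h6:6  h7:0  h8:0 — peak 7.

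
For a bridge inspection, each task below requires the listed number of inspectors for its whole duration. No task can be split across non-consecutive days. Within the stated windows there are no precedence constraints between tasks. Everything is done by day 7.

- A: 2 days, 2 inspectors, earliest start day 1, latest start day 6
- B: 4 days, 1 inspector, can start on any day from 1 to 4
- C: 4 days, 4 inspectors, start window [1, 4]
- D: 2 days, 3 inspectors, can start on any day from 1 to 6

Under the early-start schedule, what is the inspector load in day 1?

10

At early start, day 1 has: A, B, C, D.
Demand: 2 + 1 + 4 + 3 = 10.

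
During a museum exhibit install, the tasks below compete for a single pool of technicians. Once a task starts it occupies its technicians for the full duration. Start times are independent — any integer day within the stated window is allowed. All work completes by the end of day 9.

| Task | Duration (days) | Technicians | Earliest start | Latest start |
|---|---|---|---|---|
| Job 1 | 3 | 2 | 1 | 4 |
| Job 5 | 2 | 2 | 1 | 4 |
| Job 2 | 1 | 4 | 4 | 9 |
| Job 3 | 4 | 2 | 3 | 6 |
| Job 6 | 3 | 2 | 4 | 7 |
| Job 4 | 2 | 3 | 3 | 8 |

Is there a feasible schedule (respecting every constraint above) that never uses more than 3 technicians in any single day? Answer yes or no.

no

Total technician-days = 34; over 9 days the average is 34/9 > 3, so some day must exceed 3.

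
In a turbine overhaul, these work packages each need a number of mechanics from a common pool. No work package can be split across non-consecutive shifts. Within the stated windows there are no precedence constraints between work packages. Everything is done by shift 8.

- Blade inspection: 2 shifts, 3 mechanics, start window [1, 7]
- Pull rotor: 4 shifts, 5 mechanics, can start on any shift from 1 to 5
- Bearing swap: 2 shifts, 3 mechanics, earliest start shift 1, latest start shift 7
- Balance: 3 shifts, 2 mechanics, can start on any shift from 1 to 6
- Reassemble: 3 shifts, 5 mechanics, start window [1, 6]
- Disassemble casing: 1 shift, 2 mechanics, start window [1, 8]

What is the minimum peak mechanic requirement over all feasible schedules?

8

Early-start (Blade inspection@1, Pull rotor@1, Bearing swap@1, Balance@1, Reassemble@1, Disassemble casing@1) gives peak 20: s1:20  s2:18  s3:12  s4:5  s5:0  s6:0  s7:0  s8:0.
Shift Bearing swap→3, Balance→5, Reassemble→5, Disassemble casing→8.
Schedule Blade inspection@1, Pull rotor@1, Bearing swap@3, Balance@5, Reassemble@5, Disassemble casing@8: s1:8  s2:8  s3:8  s4:8  s5:7  s6:7  s7:7  s8:2 — peak 8.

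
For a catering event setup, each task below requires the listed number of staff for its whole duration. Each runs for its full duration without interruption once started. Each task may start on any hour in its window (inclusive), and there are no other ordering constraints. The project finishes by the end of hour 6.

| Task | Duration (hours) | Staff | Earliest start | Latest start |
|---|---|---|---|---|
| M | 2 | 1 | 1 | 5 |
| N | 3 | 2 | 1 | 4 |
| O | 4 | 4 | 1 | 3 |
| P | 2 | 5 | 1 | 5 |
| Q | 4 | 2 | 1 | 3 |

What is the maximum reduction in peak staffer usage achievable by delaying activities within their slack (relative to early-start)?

Early-start peak: h1:14  h2:14  h3:8  h4:6  h5:0  h6:0 ⇒ 14.
Leveled (M@1, N@1, O@1, P@5, Q@3): h1:7  h2:7  h3:8  h4:6  h5:7  h6:7 ⇒ 8.
Reduction 14 − 8 = 6.

6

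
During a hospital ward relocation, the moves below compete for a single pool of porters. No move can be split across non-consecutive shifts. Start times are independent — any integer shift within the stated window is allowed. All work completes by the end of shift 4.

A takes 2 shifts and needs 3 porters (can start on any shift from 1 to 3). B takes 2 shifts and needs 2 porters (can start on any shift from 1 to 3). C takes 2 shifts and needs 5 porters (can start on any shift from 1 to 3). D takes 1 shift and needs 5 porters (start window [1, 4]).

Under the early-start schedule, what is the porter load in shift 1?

At early start, shift 1 has: A, B, C, D.
Demand: 3 + 2 + 5 + 5 = 15.

15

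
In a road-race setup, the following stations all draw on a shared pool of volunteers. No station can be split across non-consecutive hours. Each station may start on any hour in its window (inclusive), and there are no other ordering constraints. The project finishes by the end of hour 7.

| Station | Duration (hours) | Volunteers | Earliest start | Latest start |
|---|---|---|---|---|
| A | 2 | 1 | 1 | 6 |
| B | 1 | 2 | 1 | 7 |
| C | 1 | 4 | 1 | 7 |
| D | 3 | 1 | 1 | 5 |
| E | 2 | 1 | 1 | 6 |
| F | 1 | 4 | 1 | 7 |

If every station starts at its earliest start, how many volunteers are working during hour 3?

At early start, hour 3 has: D.
Demand: 1 = 1.

1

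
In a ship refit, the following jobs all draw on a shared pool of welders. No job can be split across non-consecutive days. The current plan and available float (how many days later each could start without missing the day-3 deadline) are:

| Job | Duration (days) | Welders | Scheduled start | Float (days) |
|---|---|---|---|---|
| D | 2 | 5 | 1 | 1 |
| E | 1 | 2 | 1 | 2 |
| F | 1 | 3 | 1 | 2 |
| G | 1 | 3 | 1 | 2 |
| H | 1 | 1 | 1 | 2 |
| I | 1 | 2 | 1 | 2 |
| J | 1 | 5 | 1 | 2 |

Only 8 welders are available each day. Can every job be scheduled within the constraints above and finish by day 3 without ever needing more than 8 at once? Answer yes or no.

no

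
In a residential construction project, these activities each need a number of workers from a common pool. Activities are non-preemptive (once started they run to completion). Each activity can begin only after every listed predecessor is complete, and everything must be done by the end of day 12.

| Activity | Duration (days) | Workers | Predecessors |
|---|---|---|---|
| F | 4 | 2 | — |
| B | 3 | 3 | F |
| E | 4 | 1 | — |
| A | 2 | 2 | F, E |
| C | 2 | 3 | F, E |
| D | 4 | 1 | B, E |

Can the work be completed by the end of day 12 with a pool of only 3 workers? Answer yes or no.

no

The minimum achievable peak is 4; 3 < 4, so no feasible schedule stays within the cap.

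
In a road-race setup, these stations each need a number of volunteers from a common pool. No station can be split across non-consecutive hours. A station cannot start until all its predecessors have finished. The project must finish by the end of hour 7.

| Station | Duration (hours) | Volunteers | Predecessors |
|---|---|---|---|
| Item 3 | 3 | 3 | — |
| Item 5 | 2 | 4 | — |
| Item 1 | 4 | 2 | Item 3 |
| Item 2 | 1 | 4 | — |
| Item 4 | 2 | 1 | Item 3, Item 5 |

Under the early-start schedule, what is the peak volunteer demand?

Early-start schedule: Item 3@1, Item 5@1, Item 1@4, Item 2@1, Item 4@4.
Load per hour: hour 1: 11, hour 2: 7, hour 3: 3, hour 4: 3, hour 5: 3, hour 6: 2, hour 7: 2.
Peak is 11.

11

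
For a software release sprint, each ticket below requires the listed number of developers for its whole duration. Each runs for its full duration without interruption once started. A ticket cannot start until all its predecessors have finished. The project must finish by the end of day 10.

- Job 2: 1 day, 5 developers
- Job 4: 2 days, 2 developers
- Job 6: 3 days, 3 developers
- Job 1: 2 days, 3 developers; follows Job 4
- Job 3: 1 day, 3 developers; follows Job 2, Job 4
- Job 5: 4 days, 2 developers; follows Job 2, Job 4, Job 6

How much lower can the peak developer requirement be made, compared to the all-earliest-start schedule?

5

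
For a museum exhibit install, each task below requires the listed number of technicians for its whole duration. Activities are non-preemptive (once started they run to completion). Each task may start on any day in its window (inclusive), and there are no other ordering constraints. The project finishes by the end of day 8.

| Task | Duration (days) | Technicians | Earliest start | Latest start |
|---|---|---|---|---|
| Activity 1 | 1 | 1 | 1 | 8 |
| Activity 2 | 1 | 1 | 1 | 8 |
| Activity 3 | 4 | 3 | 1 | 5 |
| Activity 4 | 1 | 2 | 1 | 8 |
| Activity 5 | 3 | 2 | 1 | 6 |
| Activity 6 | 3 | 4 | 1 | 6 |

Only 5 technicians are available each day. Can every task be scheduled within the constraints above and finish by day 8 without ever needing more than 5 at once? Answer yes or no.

Schedule Activity 1@1, Activity 2@1, Activity 3@1, Activity 4@2, Activity 5@3, Activity 6@6: d1:5  d2:5  d3:5  d4:5  d5:2  d6:4  d7:4  d8:4 — peak 5 ≤ 5.

yes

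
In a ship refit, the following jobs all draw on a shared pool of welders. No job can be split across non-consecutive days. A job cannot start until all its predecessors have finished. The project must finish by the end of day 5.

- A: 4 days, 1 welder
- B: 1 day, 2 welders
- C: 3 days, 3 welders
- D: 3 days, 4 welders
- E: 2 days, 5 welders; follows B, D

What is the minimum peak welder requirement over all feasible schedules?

9

Early-start (A@1, B@1, C@1, D@1, E@4) gives peak 10: d1:10  d2:8  d3:8  d4:6  d5:5.
Shift C→2.
Schedule A@1, B@1, C@2, D@1, E@4: d1:7  d2:8  d3:8  d4:9  d5:5 — peak 9.
No arrangement of the 18 feasible schedules does better.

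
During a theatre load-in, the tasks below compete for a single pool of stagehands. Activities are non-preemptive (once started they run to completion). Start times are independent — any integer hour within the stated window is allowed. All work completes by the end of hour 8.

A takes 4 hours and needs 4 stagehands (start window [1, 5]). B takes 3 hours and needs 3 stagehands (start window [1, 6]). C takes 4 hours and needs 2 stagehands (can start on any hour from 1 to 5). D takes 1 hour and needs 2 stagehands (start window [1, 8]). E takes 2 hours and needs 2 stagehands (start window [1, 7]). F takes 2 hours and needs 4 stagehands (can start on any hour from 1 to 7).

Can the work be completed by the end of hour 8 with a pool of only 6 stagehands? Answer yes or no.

no

The minimum achievable peak is 7; 6 < 7, so no feasible schedule stays within the cap.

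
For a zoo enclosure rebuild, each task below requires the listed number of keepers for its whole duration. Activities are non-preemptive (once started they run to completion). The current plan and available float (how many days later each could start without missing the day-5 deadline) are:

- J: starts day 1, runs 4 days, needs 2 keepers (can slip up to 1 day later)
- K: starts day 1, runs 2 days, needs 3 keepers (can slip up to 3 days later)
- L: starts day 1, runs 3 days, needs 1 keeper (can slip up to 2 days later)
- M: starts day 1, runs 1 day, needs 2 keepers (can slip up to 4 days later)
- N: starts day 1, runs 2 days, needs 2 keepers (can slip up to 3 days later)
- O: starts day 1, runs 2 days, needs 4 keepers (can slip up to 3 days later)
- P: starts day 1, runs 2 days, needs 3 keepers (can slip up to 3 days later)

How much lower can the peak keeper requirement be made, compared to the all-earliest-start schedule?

8

Early-start peak: d1:17  d2:15  d3:3  d4:2  d5:0 ⇒ 17.
Leveled (J@1, K@1, L@1, M@1, N@2, O@3, P@4): d1:8  d2:8  d3:9  d4:9  d5:3 ⇒ 9.
Reduction 17 − 9 = 8.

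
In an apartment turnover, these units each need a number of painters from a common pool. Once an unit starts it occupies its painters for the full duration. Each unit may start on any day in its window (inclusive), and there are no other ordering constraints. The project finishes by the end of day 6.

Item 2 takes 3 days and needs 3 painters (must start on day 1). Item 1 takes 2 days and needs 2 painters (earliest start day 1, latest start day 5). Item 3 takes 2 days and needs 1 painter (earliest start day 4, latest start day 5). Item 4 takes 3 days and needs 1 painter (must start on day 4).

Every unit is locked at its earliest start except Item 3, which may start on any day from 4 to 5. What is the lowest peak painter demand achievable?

5

Item 3@4: d1:5  d2:5  d3:3  d4:2  d5:2  d6:1 → peak 5
Item 3@5: d1:5  d2:5  d3:3  d4:1  d5:2  d6:2 → peak 5
Best is Item 3@4, peak 5.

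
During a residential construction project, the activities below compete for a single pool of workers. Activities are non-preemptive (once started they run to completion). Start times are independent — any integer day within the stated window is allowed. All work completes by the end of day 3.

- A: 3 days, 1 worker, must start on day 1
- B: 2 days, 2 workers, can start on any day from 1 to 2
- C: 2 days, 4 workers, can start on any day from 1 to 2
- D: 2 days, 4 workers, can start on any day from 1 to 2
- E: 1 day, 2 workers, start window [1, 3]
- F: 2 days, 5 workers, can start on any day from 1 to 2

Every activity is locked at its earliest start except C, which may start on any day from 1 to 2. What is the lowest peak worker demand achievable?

C@1: d1:18  d2:16  d3:1 → peak 18
C@2: d1:14  d2:16  d3:5 → peak 16
Best is C@2, peak 16.

16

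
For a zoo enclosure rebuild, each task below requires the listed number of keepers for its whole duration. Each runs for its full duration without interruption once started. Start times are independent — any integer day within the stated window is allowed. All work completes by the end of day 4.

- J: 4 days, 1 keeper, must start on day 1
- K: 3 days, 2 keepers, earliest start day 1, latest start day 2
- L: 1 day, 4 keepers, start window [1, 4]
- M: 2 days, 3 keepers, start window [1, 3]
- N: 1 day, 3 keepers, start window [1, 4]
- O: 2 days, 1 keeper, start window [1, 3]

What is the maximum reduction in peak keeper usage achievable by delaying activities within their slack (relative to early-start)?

Early-start peak: d1:14  d2:7  d3:3  d4:1 ⇒ 14.
Leveled (J@1, K@1, L@1, M@2, N@4, O@2): d1:7  d2:7  d3:7  d4:4 ⇒ 7.
Reduction 14 − 7 = 7.

7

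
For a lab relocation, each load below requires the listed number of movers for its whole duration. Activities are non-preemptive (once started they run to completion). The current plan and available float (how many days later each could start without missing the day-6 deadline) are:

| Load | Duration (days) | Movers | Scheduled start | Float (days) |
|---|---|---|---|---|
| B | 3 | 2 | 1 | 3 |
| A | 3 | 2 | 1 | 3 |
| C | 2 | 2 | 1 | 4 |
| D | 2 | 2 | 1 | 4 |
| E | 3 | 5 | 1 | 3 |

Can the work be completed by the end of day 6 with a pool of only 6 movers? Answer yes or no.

no

The minimum achievable peak is 7; 6 < 7, so no feasible schedule stays within the cap.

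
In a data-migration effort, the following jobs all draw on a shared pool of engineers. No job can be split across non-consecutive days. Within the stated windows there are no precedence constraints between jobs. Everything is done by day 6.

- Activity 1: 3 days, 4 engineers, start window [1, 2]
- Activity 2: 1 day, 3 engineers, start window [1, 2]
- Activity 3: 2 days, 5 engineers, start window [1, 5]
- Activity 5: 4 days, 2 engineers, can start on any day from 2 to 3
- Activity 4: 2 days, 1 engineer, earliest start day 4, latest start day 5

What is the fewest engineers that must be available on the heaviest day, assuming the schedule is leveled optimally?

8

Early-start (Activity 1@1, Activity 2@1, Activity 3@1, Activity 5@2, Activity 4@4) gives peak 12: d1:12  d2:11  d3:6  d4:3  d5:3  d6:0.
Shift Activity 3→4.
Schedule Activity 1@1, Activity 2@1, Activity 3@4, Activity 5@2, Activity 4@4: d1:7  d2:6  d3:6  d4:8  d5:8  d6:0 — peak 8.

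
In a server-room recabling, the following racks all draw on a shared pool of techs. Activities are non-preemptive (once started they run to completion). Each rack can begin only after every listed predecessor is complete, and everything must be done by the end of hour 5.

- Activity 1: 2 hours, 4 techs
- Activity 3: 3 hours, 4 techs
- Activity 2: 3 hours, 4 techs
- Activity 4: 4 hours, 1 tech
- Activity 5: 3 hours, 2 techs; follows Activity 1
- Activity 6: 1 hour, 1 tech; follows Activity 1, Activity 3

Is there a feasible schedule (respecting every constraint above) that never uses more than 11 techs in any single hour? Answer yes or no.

yes

Schedule Activity 1@1, Activity 3@1, Activity 2@3, Activity 4@1, Activity 5@3, Activity 6@4: h1:9  h2:9  h3:11  h4:8  h5:6 — peak 11 ≤ 11.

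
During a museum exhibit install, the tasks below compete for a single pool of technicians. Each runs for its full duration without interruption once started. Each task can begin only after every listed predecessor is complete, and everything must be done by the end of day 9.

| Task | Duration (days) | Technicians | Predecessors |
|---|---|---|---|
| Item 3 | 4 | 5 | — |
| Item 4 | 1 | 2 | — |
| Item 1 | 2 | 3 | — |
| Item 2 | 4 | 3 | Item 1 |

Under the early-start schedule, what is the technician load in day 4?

At early start, day 4 has: Item 3, Item 2.
Demand: 5 + 3 = 8.

8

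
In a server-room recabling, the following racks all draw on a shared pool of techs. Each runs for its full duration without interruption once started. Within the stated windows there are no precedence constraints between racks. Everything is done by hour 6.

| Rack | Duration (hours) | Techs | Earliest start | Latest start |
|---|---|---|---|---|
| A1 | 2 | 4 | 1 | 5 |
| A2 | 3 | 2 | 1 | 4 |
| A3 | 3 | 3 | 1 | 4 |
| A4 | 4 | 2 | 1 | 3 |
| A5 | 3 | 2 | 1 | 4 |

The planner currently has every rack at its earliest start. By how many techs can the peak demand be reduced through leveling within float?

Early-start peak: h1:13  h2:13  h3:9  h4:2  h5:0  h6:0 ⇒ 13.
Leveled (A1@1, A2@1, A3@3, A4@3, A5@4): h1:6  h2:6  h3:7  h4:7  h5:7  h6:4 ⇒ 7.
Reduction 13 − 7 = 6.

6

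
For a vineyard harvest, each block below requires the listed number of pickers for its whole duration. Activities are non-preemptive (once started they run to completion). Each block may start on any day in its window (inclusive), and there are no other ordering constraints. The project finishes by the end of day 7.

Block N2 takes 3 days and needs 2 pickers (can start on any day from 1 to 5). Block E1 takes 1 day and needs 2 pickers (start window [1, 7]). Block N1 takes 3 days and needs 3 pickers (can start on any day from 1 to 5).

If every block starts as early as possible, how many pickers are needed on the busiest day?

7

Early-start schedule: Block N2@1, Block E1@1, Block N1@1.
Load per day: day 1: 7, day 2: 5, day 3: 5, day 4: 0, day 5: 0, day 6: 0, day 7: 0.
Peak is 7.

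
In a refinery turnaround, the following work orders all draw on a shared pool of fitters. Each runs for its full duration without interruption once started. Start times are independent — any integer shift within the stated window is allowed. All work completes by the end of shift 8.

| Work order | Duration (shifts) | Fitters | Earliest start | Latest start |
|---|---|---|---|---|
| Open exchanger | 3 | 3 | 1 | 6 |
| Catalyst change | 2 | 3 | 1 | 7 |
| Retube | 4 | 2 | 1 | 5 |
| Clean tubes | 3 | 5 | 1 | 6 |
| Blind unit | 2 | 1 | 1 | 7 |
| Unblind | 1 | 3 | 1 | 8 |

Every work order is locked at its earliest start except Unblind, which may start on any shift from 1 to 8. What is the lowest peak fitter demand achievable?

Unblind@1: s1:17  s2:14  s3:10  s4:2  s5:0  s6:0  s7:0  s8:0 → peak 17
Unblind@2: s1:14  s2:17  s3:10  s4:2  s5:0  s6:0  s7:0  s8:0 → peak 17
Unblind@3: s1:14  s2:14  s3:13  s4:2  s5:0  s6:0  s7:0  s8:0 → peak 14
Unblind@4: s1:14  s2:14  s3:10  s4:5  s5:0  s6:0  s7:0  s8:0 → peak 14
Unblind@5: s1:14  s2:14  s3:10  s4:2  s5:3  s6:0  s7:0  s8:0 → peak 14
Unblind@6: s1:14  s2:14  s3:10  s4:2  s5:0  s6:3  s7:0  s8:0 → peak 14
Unblind@7: s1:14  s2:14  s3:10  s4:2  s5:0  s6:0  s7:3  s8:0 → peak 14
Unblind@8: s1:14  s2:14  s3:10  s4:2  s5:0  s6:0  s7:0  s8:3 → peak 14
Best is Unblind@3, peak 14.

14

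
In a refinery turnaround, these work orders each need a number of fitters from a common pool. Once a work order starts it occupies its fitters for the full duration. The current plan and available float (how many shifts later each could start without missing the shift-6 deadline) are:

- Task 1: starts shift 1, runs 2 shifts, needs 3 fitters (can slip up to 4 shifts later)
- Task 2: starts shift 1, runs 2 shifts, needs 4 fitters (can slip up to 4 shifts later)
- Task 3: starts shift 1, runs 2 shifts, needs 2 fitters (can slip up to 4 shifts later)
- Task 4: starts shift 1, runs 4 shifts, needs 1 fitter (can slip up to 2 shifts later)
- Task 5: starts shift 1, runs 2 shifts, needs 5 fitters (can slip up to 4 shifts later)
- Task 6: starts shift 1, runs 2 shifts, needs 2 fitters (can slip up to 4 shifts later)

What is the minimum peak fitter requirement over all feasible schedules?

6

Early-start (Task 1@1, Task 2@1, Task 3@1, Task 4@1, Task 5@1, Task 6@1) gives peak 17: s1:17  s2:17  s3:1  s4:1  s5:0  s6:0.
Shift Task 2→5, Task 5→3, Task 6→5.
Schedule Task 1@1, Task 2@5, Task 3@1, Task 4@1, Task 5@3, Task 6@5: s1:6  s2:6  s3:6  s4:6  s5:6  s6:6 — peak 6.
Total fitter-shifts = 36 over 6 shifts ⇒ peak ≥ ⌈36/6⌉ = 6, so 6 is optimal.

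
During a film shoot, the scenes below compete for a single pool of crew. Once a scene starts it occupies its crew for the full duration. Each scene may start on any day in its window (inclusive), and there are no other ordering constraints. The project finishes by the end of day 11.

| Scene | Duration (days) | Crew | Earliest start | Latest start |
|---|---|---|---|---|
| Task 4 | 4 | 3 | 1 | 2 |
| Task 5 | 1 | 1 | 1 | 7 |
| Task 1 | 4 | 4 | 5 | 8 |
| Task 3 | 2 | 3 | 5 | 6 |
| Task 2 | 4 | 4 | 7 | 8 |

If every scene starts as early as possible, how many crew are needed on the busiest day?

Early-start schedule: Task 4@1, Task 5@1, Task 1@5, Task 3@5, Task 2@7.
Load per day: day 1: 4, day 2: 3, day 3: 3, day 4: 3, day 5: 7, day 6: 7, day 7: 8, day 8: 8, day 9: 4, day 10: 4, day 11: 0.
Peak is 8.

8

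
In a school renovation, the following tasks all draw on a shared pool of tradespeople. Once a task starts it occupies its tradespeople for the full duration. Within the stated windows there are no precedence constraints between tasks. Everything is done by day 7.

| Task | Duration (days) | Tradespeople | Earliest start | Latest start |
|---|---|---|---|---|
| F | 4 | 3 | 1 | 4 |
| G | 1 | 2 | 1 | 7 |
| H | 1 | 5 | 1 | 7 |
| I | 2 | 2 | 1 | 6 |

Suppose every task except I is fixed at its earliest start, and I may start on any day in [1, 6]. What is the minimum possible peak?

I@1: d1:12  d2:5  d3:3  d4:3  d5:0  d6:0  d7:0 → peak 12
I@2: d1:10  d2:5  d3:5  d4:3  d5:0  d6:0  d7:0 → peak 10
I@3: d1:10  d2:3  d3:5  d4:5  d5:0  d6:0  d7:0 → peak 10
I@4: d1:10  d2:3  d3:3  d4:5  d5:2  d6:0  d7:0 → peak 10
I@5: d1:10  d2:3  d3:3  d4:3  d5:2  d6:2  d7:0 → peak 10
I@6: d1:10  d2:3  d3:3  d4:3  d5:0  d6:2  d7:2 → peak 10
Best is I@2, peak 10.

10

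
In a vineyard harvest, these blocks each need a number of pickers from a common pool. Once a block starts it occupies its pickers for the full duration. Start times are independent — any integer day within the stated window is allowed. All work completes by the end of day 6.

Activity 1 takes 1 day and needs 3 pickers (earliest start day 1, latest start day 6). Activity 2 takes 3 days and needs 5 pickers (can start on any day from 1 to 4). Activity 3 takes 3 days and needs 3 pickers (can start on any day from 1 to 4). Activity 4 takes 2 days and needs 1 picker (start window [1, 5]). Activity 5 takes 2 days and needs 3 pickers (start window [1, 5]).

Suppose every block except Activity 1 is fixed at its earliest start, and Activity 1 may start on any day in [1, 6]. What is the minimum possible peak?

Activity 1@1: d1:15  d2:12  d3:8  d4:0  d5:0  d6:0 → peak 15
Activity 1@2: d1:12  d2:15  d3:8  d4:0  d5:0  d6:0 → peak 15
Activity 1@3: d1:12  d2:12  d3:11  d4:0  d5:0  d6:0 → peak 12
Activity 1@4: d1:12  d2:12  d3:8  d4:3  d5:0  d6:0 → peak 12
Activity 1@5: d1:12  d2:12  d3:8  d4:0  d5:3  d6:0 → peak 12
Activity 1@6: d1:12  d2:12  d3:8  d4:0  d5:0  d6:3 → peak 12
Best is Activity 1@3, peak 12.

12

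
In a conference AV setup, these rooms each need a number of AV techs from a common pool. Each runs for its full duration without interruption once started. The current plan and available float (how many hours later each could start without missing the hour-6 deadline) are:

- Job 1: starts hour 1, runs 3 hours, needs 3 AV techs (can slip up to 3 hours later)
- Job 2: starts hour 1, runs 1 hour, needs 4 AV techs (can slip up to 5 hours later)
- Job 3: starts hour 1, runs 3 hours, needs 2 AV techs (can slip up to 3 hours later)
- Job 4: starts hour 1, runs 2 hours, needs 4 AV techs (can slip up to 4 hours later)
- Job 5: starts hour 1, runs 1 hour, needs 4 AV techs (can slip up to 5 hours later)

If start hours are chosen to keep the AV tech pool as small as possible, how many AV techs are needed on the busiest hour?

Early-start (Job 1@1, Job 2@1, Job 3@1, Job 4@1, Job 5@1) gives peak 17: h1:17  h2:9  h3:5  h4:0  h5:0  h6:0.
Shift Job 3→2, Job 4→4, Job 5→6.
Schedule Job 1@1, Job 2@1, Job 3@2, Job 4@4, Job 5@6: h1:7  h2:5  h3:5  h4:6  h5:4  h6:4 — peak 7.

7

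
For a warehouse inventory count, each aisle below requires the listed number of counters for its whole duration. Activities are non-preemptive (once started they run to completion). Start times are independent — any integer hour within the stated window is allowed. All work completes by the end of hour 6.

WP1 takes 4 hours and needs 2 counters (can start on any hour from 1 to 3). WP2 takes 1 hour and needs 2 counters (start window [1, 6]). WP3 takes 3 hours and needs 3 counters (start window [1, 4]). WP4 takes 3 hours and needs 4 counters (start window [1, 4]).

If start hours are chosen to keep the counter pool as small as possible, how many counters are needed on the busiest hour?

6

Early-start (WP1@1, WP2@1, WP3@1, WP4@1) gives peak 11: h1:11  h2:9  h3:9  h4:2  h5:0  h6:0.
Shift WP2→5, WP4→4.
Schedule WP1@1, WP2@5, WP3@1, WP4@4: h1:5  h2:5  h3:5  h4:6  h5:6  h6:4 — peak 6.
Total counter-hours = 31 over 6 hours ⇒ peak ≥ ⌈31/6⌉ = 6, so 6 is optimal.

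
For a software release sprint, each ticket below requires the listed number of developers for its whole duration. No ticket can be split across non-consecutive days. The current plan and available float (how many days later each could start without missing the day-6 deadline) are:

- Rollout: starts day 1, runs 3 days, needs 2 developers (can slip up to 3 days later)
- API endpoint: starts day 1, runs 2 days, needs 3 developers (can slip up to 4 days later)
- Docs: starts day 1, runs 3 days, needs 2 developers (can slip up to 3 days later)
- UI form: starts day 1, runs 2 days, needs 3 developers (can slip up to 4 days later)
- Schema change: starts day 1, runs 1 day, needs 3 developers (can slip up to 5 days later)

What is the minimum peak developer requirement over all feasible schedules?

Early-start (Rollout@1, API endpoint@1, Docs@1, UI form@1, Schema change@1) gives peak 13: d1:13  d2:10  d3:4  d4:0  d5:0  d6:0.
Shift Docs→3, UI form→4, Schema change→6.
Schedule Rollout@1, API endpoint@1, Docs@3, UI form@4, Schema change@6: d1:5  d2:5  d3:4  d4:5  d5:5  d6:3 — peak 5.
Total developer-days = 27 over 6 days ⇒ peak ≥ ⌈27/6⌉ = 5, so 5 is optimal.

5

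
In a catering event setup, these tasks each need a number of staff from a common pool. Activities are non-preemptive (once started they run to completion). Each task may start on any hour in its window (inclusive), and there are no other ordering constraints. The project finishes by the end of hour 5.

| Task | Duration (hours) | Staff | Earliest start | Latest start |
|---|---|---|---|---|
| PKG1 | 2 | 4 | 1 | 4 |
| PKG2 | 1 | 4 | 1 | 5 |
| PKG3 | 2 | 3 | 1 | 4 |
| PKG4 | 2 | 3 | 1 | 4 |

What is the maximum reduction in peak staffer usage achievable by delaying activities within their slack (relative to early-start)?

Early-start peak: h1:14  h2:10  h3:0  h4:0  h5:0 ⇒ 14.
Leveled (PKG1@1, PKG2@3, PKG3@4, PKG4@4): h1:4  h2:4  h3:4  h4:6  h5:6 ⇒ 6.
Reduction 14 − 6 = 8.

8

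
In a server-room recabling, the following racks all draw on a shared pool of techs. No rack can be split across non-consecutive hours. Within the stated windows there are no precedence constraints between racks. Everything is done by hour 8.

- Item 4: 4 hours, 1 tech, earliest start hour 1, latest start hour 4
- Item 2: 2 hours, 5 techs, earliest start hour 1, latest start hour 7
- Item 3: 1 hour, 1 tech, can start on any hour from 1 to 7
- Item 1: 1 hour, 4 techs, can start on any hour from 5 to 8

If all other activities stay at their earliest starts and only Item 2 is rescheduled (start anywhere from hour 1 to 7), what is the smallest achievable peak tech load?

5

Item 2@1: h1:7  h2:6  h3:1  h4:1  h5:4  h6:0  h7:0  h8:0 → peak 7
Item 2@2: h1:2  h2:6  h3:6  h4:1  h5:4  h6:0  h7:0  h8:0 → peak 6
Item 2@3: h1:2  h2:1  h3:6  h4:6  h5:4  h6:0  h7:0  h8:0 → peak 6
Item 2@4: h1:2  h2:1  h3:1  h4:6  h5:9  h6:0  h7:0  h8:0 → peak 9
Item 2@5: h1:2  h2:1  h3:1  h4:1  h5:9  h6:5  h7:0  h8:0 → peak 9
Item 2@6: h1:2  h2:1  h3:1  h4:1  h5:4  h6:5  h7:5  h8:0 → peak 5
Item 2@7: h1:2  h2:1  h3:1  h4:1  h5:4  h6:0  h7:5  h8:5 → peak 5
Best is Item 2@6, peak 5.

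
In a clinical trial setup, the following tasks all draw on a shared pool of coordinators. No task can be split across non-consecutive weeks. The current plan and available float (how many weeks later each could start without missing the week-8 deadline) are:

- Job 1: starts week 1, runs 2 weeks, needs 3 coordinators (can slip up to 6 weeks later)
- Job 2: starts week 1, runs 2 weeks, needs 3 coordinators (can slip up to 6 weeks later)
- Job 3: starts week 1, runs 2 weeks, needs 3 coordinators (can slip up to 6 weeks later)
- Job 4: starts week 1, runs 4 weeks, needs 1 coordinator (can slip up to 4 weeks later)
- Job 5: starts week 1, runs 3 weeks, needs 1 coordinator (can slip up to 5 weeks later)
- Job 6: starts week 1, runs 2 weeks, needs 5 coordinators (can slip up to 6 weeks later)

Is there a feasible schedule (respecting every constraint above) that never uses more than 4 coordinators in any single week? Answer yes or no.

Total coordinator-weeks = 35; over 8 weeks the average is 35/8 > 4, so some week must exceed 4.

no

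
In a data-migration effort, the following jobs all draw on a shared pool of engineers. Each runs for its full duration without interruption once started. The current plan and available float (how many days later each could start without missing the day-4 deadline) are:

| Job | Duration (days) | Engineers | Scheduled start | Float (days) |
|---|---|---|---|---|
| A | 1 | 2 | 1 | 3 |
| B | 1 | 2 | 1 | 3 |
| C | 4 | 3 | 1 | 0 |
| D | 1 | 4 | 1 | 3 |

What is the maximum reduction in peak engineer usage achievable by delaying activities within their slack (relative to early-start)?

4

Early-start peak: d1:11  d2:3  d3:3  d4:3 ⇒ 11.
Leveled (A@1, B@1, C@1, D@2): d1:7  d2:7  d3:3  d4:3 ⇒ 7.
Reduction 11 − 7 = 4.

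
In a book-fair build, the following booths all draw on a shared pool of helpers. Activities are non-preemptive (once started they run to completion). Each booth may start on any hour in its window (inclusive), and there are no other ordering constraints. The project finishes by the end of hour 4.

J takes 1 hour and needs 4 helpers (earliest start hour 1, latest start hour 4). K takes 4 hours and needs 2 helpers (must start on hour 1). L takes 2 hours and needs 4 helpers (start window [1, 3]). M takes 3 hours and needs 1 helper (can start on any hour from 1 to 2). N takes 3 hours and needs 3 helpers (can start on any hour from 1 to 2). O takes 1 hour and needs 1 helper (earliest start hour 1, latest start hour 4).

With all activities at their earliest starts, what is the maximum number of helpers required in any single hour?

Early-start schedule: J@1, K@1, L@1, M@1, N@1, O@1.
Load per hour: hour 1: 15, hour 2: 10, hour 3: 6, hour 4: 2.
Peak is 15.

15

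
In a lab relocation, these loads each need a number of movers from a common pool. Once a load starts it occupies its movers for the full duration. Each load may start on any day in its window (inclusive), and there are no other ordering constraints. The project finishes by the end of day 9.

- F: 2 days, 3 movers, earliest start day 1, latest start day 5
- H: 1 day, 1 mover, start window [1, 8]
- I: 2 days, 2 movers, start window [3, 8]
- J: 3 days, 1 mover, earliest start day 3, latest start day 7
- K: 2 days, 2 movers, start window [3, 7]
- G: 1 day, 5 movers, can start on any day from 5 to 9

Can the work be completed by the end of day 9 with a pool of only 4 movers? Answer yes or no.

no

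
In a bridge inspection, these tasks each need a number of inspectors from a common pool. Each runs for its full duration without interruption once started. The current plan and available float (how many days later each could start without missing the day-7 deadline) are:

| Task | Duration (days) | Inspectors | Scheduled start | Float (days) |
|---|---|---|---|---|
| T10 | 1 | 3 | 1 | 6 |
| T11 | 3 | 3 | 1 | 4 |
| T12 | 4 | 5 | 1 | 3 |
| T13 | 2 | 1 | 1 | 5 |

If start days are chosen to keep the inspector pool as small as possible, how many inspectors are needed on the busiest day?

6

Early-start (T10@1, T11@1, T12@1, T13@1) gives peak 12: d1:12  d2:9  d3:8  d4:5  d5:0  d6:0  d7:0.
Shift T12→4, T13→2.
Schedule T10@1, T11@1, T12@4, T13@2: d1:6  d2:4  d3:4  d4:5  d5:5  d6:5  d7:5 — peak 6.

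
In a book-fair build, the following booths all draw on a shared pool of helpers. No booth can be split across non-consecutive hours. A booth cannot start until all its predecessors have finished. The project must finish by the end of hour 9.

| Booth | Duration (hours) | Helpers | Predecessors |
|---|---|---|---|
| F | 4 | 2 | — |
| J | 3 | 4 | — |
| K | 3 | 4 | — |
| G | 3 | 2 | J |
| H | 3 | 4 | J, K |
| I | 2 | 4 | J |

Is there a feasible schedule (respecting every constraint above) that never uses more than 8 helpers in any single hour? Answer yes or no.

yes

Schedule F@1, J@1, K@4, G@4, H@7, I@7: h1:6  h2:6  h3:6  h4:8  h5:6  h6:6  h7:8  h8:8  h9:4 — peak 8 ≤ 8.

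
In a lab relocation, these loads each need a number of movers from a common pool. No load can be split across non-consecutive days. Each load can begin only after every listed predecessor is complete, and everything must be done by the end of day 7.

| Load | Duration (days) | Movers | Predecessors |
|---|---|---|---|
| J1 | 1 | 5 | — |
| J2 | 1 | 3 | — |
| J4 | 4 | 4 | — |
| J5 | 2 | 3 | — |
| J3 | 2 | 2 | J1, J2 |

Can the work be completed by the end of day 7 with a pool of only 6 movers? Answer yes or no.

Schedule J1@1, J2@2, J4@4, J5@2, J3@3: d1:5  d2:6  d3:5  d4:6  d5:4  d6:4  d7:4 — peak 6 ≤ 6.

yes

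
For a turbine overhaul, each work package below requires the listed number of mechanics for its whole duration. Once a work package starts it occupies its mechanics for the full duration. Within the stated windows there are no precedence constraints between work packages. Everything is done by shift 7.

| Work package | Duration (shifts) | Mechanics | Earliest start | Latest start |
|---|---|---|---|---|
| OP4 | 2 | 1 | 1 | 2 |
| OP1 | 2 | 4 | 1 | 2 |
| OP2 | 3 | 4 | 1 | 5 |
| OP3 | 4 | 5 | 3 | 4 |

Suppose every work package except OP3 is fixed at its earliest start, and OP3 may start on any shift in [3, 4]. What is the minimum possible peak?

9

OP3@3: s1:9  s2:9  s3:9  s4:5  s5:5  s6:5  s7:0 → peak 9
OP3@4: s1:9  s2:9  s3:4  s4:5  s5:5  s6:5  s7:5 → peak 9
Best is OP3@3, peak 9.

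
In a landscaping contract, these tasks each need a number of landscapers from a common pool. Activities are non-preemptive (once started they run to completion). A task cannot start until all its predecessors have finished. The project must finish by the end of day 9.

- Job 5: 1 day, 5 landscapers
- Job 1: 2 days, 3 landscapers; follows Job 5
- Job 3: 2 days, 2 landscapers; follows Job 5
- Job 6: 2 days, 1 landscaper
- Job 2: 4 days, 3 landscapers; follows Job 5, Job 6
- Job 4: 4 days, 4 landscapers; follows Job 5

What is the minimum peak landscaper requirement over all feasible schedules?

6

Early-start (Job 5@1, Job 1@2, Job 3@2, Job 6@1, Job 2@3, Job 4@2) gives peak 12: d1:6  d2:10  d3:12  d4:7  d5:7  d6:3  d7:0  d8:0  d9:0.
Shift Job 1→6, Job 6→4, Job 2→6.
Schedule Job 5@1, Job 1@6, Job 3@2, Job 6@4, Job 2@6, Job 4@2: d1:5  d2:6  d3:6  d4:5  d5:5  d6:6  d7:6  d8:3  d9:3 — peak 6.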